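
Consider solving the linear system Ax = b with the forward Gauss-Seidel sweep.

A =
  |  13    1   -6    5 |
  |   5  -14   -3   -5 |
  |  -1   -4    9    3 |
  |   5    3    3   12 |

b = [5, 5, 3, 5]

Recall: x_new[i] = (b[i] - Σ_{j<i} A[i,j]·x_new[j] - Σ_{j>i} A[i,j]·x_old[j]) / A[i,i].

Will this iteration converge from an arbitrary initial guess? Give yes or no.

Write A = D+L+U with D = diag(13, -14, 9, 12).
Gauss-Seidel: T = -(D+L)⁻¹U, row 0 first, T[0,3] = -(5)/(13) = -0.3846; later rows by forward substitution.
  T[0,:] = [+0.0000, -0.0769, +0.4615, -0.3846]
  T[1,:] = [+0.0000, -0.0275, -0.0495, -0.4945]
  T[2,:] = [+0.0000, -0.0208, +0.0293, -0.5958]
  T[3,:] = [+0.0000, +0.0441, -0.1873, +0.4328]
moduli |λ_i(T)| = 0.5940, 0.1296, 0.0297, 0.0000.
ρ = 0.5940; 0.5940 < 1, so it converges for any x₀.

yes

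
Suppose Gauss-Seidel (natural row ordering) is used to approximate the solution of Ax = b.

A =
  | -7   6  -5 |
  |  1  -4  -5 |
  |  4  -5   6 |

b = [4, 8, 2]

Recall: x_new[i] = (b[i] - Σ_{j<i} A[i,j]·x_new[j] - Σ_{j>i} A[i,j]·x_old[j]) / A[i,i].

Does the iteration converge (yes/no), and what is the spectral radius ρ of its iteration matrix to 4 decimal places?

Let D = diag(-7, -4, 6); L, U the strict triangles.
T_GS = -(D+L)⁻¹U: row 0 first, T[0,2] = -(-5)/(-7) = -0.7143; later rows by forward substitution.
  T[0,:] = [+0.0000  +0.8571  -0.7143]
  T[1,:] = [+0.0000  +0.2143  -1.4286]
  T[2,:] = [+0.0000  -0.3929  -0.7143]
moduli |λ_i(T)| = 1.1314, 0.6314, 0.0000.
ρ(T) = max|λ| = 1.1314; 1.1314 > 1, so it fails to converge.

no, ρ = 1.1314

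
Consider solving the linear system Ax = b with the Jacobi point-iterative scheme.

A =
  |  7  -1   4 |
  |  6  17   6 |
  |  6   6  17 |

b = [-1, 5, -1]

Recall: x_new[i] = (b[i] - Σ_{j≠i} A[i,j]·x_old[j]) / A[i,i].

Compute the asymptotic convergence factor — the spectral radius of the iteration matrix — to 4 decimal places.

0.6036

Split A = D + L + U, D = diag(7, 17, 17).
Jacobi: T = -D⁻¹(L+U), T[2,0] = -(6)/(17) = -0.3529; T[2,2] = 0.
  T[0,:] = [+0.0000 +0.1429 -0.5714]
  T[1,:] = [-0.3529 +0.0000 -0.3529]
  T[2,:] = [-0.3529 -0.3529 +0.0000]
|eigenvalues of T|: 0.6036, 0.3529, 0.2506.
spectral radius ρ = 0.6036; 0.6036 < 1: convergent.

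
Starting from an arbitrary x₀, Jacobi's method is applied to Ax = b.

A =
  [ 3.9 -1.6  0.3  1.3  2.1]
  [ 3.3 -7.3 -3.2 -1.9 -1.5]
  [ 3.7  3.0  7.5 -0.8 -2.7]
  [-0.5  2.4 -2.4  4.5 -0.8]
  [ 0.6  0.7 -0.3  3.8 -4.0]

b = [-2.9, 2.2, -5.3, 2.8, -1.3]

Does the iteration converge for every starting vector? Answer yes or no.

no

Let D = diag(3.9, -7.3, 7.5, 4.5, -4); L, U the strict triangles.
Jacobi T = -D⁻¹(L+U): T[1,0] = -(3.3)/(-7.3) = +0.4521; T[1,1] = 0.
  T[0,:] = [+0.0000 +0.4103 -0.0769 -0.3333 -0.5385]
  T[1,:] = [+0.4521 +0.0000 -0.4384 -0.2603 -0.2055]
  T[2,:] = [-0.4933 -0.4000 +0.0000 +0.1067 +0.3600]
  T[3,:] = [+0.1111 -0.5333 +0.5333 +0.0000 +0.1778]
  T[4,:] = [+0.1500 +0.1750 -0.0750 +0.9500 +0.0000]
moduli |λ_i(T)| = 1.1357, 0.6786, 0.5895, 0.5895, 0.2800.
spectral radius ρ = 1.1357; 1.1357 > 1, so it fails to converge.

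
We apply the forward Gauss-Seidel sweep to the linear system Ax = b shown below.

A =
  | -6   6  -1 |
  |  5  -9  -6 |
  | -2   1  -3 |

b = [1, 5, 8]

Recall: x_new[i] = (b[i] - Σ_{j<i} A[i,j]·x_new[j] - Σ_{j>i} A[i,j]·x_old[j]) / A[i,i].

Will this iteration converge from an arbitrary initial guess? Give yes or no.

Write A = D+L+U with D = diag(-6, -9, -3).
Gauss-Seidel: T = -(D+L)⁻¹U, row 0 first, T[0,2] = -(-1)/(-6) = -0.1667; later rows by forward substitution.
  T[0,:] = [+0.0000 +1.0000 -0.1667]
  T[1,:] = [+0.0000 +0.5556 -0.7593]
  T[2,:] = [+0.0000 -0.4815 -0.1420]
|roots of det(T-λI)|: 0.9048, 0.4912, 0.0000.
ρ(T) = max|λ| = 0.9048; 0.9048 < 1 ⇒ converges.

yes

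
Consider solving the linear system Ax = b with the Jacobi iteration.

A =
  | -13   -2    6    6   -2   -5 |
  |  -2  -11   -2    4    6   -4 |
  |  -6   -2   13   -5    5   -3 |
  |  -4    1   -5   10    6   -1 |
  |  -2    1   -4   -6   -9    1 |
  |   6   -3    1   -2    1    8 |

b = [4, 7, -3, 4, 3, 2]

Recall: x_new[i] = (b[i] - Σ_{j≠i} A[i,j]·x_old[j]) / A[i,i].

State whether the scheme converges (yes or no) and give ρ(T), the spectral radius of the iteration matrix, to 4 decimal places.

Diagonal D = diag(-13, -11, 13, 10, -9, 8); L, U strict lower/upper.
T_J = -D⁻¹(L+U): T[3,2] = -(-5)/(10) = +0.5000; T[3,3] = 0.
  T[0,:] = [+0.0000  -0.1538  +0.4615  +0.4615  -0.1538  -0.3846]
  T[1,:] = [-0.1818  +0.0000  -0.1818  +0.3636  +0.5455  -0.3636]
  T[2,:] = [+0.4615  +0.1538  +0.0000  +0.3846  -0.3846  +0.2308]
  T[3,:] = [+0.4000  -0.1000  +0.5000  +0.0000  -0.6000  +0.1000]
  T[4,:] = [-0.2222  +0.1111  -0.4444  -0.6667  +0.0000  +0.1111]
  T[5,:] = [-0.7500  +0.3750  -0.1250  +0.2500  -0.1250  +0.0000]
|λ(T)| sorted: 1.3176, 0.8034, 0.4989, 0.2754, 0.1825, 0.1825.
ρ = 1.3176; 1.3176 > 1, so it fails to converge.

no, ρ = 1.3176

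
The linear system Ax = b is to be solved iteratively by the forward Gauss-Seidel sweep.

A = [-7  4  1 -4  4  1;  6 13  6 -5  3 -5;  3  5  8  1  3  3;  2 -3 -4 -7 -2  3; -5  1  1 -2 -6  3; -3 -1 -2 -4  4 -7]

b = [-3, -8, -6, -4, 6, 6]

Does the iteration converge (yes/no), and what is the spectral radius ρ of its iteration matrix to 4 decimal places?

no, ρ = 1.6890

Split A = D + L + U, D = diag(-7, 13, 8, -7, -6, -7).
T_GS = -(D+L)⁻¹U: row 0 first, T[0,4] = -(4)/(-7) = +0.5714; later rows by forward substitution.
  T[0,:] = [+0.0000, +0.5714, +0.1429, -0.5714, +0.5714, +0.1429]
  T[1,:] = [+0.0000, -0.2637, -0.5275, +0.6484, -0.4945, +0.3187]
  T[2,:] = [+0.0000, -0.0495, +0.2761, -0.3159, -0.2802, -0.6277]
  T[3,:] = [+0.0000, +0.3046, +0.1091, -0.2606, +0.2496, +0.6915]
  T[4,:] = [+0.0000, -0.6299, -0.1973, +0.6185, -0.6885, +0.0989]
  T[5,:] = [+0.0000, -0.7271, -0.2399, +0.7449, -0.6303, -0.2660]
moduli |λ_i(T)| = 1.6890, 0.5149, 0.5149, 0.2602, 0.0173, 0.0000.
ρ = 1.6890; 1.6890 > 1 ⇒ diverges.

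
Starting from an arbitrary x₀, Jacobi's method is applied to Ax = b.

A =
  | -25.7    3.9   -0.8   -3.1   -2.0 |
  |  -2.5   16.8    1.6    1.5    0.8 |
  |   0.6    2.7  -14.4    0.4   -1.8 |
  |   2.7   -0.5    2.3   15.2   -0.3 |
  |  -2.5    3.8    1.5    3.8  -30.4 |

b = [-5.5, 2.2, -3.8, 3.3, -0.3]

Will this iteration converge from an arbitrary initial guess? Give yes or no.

Split A = D + L + U, D = diag(-25.7, 16.8, -14.4, 15.2, -30.4).
T_J = -D⁻¹(L+U): T[3,0] = -(2.7)/(15.2) = -0.1776; T[3,3] = 0.
  T[0,:] = [+0.0000  +0.1518  -0.0311  -0.1206  -0.0778]
  T[1,:] = [+0.1488  +0.0000  -0.0952  -0.0893  -0.0476]
  T[2,:] = [+0.0417  +0.1875  +0.0000  +0.0278  -0.1250]
  T[3,:] = [-0.1776  +0.0329  -0.1513  +0.0000  +0.0197]
  T[4,:] = [-0.0822  +0.1250  +0.0493  +0.1250  +0.0000]
|roots of det(T-λI)|: 0.2511, 0.1976, 0.1976, 0.1755, 0.0339.
spectral radius ρ = 0.2511; 0.2511 < 1, so it converges for any x₀.

yes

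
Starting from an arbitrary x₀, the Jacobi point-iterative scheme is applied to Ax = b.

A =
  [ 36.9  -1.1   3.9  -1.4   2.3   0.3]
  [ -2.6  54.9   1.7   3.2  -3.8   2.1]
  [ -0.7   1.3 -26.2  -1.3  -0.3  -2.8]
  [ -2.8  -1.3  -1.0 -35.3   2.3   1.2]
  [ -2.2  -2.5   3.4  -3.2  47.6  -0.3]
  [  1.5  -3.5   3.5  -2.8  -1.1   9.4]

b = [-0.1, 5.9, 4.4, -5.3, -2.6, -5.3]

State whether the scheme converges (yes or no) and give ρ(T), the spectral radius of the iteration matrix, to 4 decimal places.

yes, ρ = 0.2469

Diagonal D = diag(36.9, 54.9, -26.2, -35.3, 47.6, 9.4); L, U strict lower/upper.
Jacobi: T = -D⁻¹(L+U), T[3,1] = -(-1.3)/(-35.3) = -0.0368; T[3,3] = 0.
  T[0,:] = [+0.0000, +0.0298, -0.1057, +0.0379, -0.0623, -0.0081]
  T[1,:] = [+0.0474, +0.0000, -0.0310, -0.0583, +0.0692, -0.0383]
  T[2,:] = [-0.0267, +0.0496, +0.0000, -0.0496, -0.0115, -0.1069]
  T[3,:] = [-0.0793, -0.0368, -0.0283, +0.0000, +0.0652, +0.0340]
  T[4,:] = [+0.0462, +0.0525, -0.0714, +0.0672, +0.0000, +0.0063]
  T[5,:] = [-0.1596, +0.3723, -0.3723, +0.2979, +0.1170, +0.0000]
|roots of det(T-λI)|: 0.2469, 0.1617, 0.1617, 0.1005, 0.1005, 0.0217.
spectral radius ρ = 0.2469; 0.2469 < 1 ⇒ converges.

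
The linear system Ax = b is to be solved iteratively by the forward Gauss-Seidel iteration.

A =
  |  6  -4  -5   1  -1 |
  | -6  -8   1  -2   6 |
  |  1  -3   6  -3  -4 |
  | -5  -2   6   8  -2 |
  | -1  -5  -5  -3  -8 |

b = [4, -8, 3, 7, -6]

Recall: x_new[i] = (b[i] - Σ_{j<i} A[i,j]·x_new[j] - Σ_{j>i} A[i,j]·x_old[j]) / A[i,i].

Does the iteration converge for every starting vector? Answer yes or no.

Diagonal D = diag(6, -8, 6, 8, -8); L, U strict lower/upper.
GS T = -(D+L)⁻¹U: row 0 first, T[0,4] = -(-1)/(6) = +0.1667; later rows by forward substitution.
  T[0,:] = [+0.0000  +0.6667  +0.8333  -0.1667  +0.1667]
  T[1,:] = [+0.0000  -0.5000  -0.5000  -0.1250  +0.6250]
  T[2,:] = [+0.0000  -0.3611  -0.3889  +0.4653  +0.9514]
  T[3,:] = [+0.0000  +0.5625  +0.6875  -0.4844  -0.2031]
  T[4,:] = [+0.0000  +0.2439  +0.1936  -0.0102  -0.9299]
eigenvalue magnitudes: 1.6049, 0.6815, 0.0345, 0.0345, 0.0000.
ρ = 1.6049; 1.6049 > 1: divergent.

no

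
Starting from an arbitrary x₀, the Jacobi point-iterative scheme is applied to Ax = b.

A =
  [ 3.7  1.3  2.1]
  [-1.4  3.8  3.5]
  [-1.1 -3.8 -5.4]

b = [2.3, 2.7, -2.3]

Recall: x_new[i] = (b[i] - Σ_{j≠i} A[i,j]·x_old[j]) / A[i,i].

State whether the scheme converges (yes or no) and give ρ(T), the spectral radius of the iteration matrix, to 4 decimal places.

A = D + L + U where D = diag(3.7, 3.8, -5.4).
T_J = -D⁻¹(L+U): T[2,1] = -(-3.8)/(-5.4) = -0.7037; T[2,2] = 0.
  T[0,:] = [+0.0000, -0.3514, -0.5676]
  T[1,:] = [+0.3684, +0.0000, -0.9211]
  T[2,:] = [-0.2037, -0.7037, +0.0000]
|roots of det(T-λI)|: 0.8541, 0.7224, 0.1316.
ρ(T) = max|λ| = 0.8541; 0.8541 < 1 ⇒ converges.

yes, ρ = 0.8541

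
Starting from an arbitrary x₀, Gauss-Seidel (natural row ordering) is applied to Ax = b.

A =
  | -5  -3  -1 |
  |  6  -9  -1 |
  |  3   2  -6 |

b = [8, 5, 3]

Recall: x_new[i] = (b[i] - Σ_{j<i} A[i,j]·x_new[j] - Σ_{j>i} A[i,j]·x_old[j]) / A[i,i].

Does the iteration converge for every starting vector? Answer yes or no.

Split A = D + L + U, D = diag(-5, -9, -6).
GS T = -(D+L)⁻¹U: row 0 first, T[0,1] = -(-3)/(-5) = -0.6000; later rows by forward substitution.
  T[0,:] = [+0.0000  -0.6000  -0.2000]
  T[1,:] = [+0.0000  -0.4000  -0.2444]
  T[2,:] = [+0.0000  -0.4333  -0.1815]
|roots of det(T-λI)|: 0.6341, 0.0526, 0.0000.
ρ(T) = max|λ| = 0.6341; 0.6341 < 1: convergent.

yes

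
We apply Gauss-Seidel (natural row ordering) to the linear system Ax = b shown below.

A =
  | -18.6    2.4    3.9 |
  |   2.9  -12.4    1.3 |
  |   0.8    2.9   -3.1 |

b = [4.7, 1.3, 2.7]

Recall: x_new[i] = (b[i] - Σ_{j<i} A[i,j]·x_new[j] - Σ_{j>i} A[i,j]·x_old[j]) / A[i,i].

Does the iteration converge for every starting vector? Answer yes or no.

A = D + L + U where D = diag(-18.6, -12.4, -3.1).
T_GS = -(D+L)⁻¹U: row 0 first, T[0,1] = -(2.4)/(-18.6) = +0.1290; later rows by forward substitution.
  T[0,:] = [+0.0000 +0.1290 +0.2097]
  T[1,:] = [+0.0000 +0.0302 +0.1539]
  T[2,:] = [+0.0000 +0.0615 +0.1981]
|eigenvalues of T|: 0.2426, 0.0144, 0.0000.
spectral radius ρ = 0.2426; 0.2426 < 1 ⇒ converges.

yes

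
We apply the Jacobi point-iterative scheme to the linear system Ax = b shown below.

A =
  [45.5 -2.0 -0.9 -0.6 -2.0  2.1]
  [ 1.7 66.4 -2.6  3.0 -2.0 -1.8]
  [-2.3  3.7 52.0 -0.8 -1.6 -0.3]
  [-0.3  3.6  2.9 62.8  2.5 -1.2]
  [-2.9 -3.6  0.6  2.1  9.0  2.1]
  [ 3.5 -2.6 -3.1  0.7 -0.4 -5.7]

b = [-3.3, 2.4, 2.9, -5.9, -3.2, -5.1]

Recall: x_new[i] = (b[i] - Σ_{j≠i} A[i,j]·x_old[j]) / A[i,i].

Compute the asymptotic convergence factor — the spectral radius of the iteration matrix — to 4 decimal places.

Diagonal D = diag(45.5, 66.4, 52, 62.8, 9, -5.7); L, U strict lower/upper.
Jacobi T = -D⁻¹(L+U): T[1,4] = -(-2)/(66.4) = +0.0301; T[1,1] = 0.
  T[0,:] = [+0.0000, +0.0440, +0.0198, +0.0132, +0.0440, -0.0462]
  T[1,:] = [-0.0256, +0.0000, +0.0392, -0.0452, +0.0301, +0.0271]
  T[2,:] = [+0.0442, -0.0712, +0.0000, +0.0154, +0.0308, +0.0058]
  T[3,:] = [+0.0048, -0.0573, -0.0462, +0.0000, -0.0398, +0.0191]
  T[4,:] = [+0.3222, +0.4000, -0.0667, -0.2333, +0.0000, -0.2333]
  T[5,:] = [+0.6140, -0.4561, -0.5439, +0.1228, -0.0702, +0.0000]
|λ(T)| sorted: 0.2423, 0.1977, 0.1977, 0.1539, 0.0305, 0.0260.
spectral radius ρ = 0.2423; 0.2423 < 1, so it converges for any x₀.

0.2423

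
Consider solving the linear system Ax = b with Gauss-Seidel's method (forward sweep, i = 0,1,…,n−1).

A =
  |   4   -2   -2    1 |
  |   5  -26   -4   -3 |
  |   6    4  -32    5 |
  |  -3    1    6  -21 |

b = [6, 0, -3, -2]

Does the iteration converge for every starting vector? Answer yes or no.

yes

Write A = D+L+U with D = diag(4, -26, -32, -21).
T_GS = -(D+L)⁻¹U: row 0 first, T[0,2] = -(-2)/(4) = +0.5000; later rows by forward substitution.
  T[0,:] = [+0.0000  +0.5000  +0.5000  -0.2500]
  T[1,:] = [+0.0000  +0.0962  -0.0577  -0.1635]
  T[2,:] = [+0.0000  +0.1058  +0.0865  +0.0889]
  T[3,:] = [+0.0000  -0.0366  -0.0495  +0.0533]
moduli |λ_i(T)| = 0.1621, 0.1029, 0.1029, 0.0000.
ρ(T) = max|λ| = 0.1621; 0.1621 < 1 ⇒ converges.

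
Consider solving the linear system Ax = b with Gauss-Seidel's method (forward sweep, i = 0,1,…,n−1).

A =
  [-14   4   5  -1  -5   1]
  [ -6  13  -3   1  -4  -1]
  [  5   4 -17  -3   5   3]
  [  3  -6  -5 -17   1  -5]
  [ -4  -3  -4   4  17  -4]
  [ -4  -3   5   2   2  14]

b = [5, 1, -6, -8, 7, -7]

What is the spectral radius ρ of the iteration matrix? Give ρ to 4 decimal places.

0.6294

Split A = D + L + U, D = diag(-14, 13, -17, -17, 17, 14).
Gauss-Seidel: T = -(D+L)⁻¹U, row 0 first, T[0,3] = -(-1)/(-14) = -0.0714; later rows by forward substitution.
  T[0,:] = [+0.0000 +0.2857 +0.3571 -0.0714 -0.3571 +0.0714]
  T[1,:] = [+0.0000 +0.1319 +0.3956 -0.1099 +0.1429 +0.1099]
  T[2,:] = [+0.0000 +0.1151 +0.1981 -0.2233 +0.2227 +0.2233]
  T[3,:] = [+0.0000 -0.0300 -0.1349 +0.0919 -0.1201 -0.3860]
  T[4,:] = [+0.0000 +0.1246 +0.2322 -0.1104 +0.0218 +0.4149]
  T[5,:] = [+0.0000 +0.0553 +0.1022 +0.0384 -0.1369 -0.0399]
moduli |λ_i(T)| = 0.6294, 0.2469, 0.2469, 0.0879, 0.0136, 0.0000.
spectral radius ρ = 0.6294; 0.6294 < 1: convergent.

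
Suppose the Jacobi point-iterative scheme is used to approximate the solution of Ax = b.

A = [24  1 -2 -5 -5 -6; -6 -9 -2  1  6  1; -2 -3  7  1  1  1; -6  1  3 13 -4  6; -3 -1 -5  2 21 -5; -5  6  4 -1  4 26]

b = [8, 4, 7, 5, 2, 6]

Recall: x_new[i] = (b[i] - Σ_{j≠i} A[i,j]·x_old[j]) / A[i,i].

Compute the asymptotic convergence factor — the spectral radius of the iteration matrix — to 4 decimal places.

0.5566

Diagonal D = diag(24, -9, 7, 13, 21, 26); L, U strict lower/upper.
Jacobi T = -D⁻¹(L+U): T[0,4] = -(-5)/(24) = +0.2083; T[0,0] = 0.
  T[0,:] = [+0.0000  -0.0417  +0.0833  +0.2083  +0.2083  +0.2500]
  T[1,:] = [-0.6667  +0.0000  -0.2222  +0.1111  +0.6667  +0.1111]
  T[2,:] = [+0.2857  +0.4286  +0.0000  -0.1429  -0.1429  -0.1429]
  T[3,:] = [+0.4615  -0.0769  -0.2308  +0.0000  +0.3077  -0.4615]
  T[4,:] = [+0.1429  +0.0476  +0.2381  -0.0952  +0.0000  +0.2381]
  T[5,:] = [+0.1923  -0.2308  -0.1538  +0.0385  -0.1538  +0.0000]
|λ(T)| sorted: 0.5566, 0.4353, 0.4353, 0.4158, 0.3240, 0.3240.
ρ = 0.5566; 0.5566 < 1: convergent.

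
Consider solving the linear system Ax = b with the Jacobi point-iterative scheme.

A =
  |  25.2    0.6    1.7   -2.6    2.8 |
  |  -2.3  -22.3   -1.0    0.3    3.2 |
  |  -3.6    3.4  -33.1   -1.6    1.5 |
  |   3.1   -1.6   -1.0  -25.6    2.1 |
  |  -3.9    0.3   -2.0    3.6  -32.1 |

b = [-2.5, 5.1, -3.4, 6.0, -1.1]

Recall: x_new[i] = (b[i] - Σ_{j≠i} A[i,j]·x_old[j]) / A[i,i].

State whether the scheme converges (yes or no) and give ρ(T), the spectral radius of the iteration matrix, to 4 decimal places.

Let D = diag(25.2, -22.3, -33.1, -25.6, -32.1); L, U the strict triangles.
Jacobi T = -D⁻¹(L+U): T[3,4] = -(2.1)/(-25.6) = +0.0820; T[3,3] = 0.
  T[0,:] = [+0.0000  -0.0238  -0.0675  +0.1032  -0.1111]
  T[1,:] = [-0.1031  +0.0000  -0.0448  +0.0135  +0.1435]
  T[2,:] = [-0.1088  +0.1027  +0.0000  -0.0483  +0.0453]
  T[3,:] = [+0.1211  -0.0625  -0.0391  +0.0000  +0.0820]
  T[4,:] = [-0.1215  +0.0093  -0.0623  +0.1121  +0.0000]
|λ(T)| sorted: 0.2226, 0.1353, 0.1353, 0.0417, 0.0417.
ρ = 0.2226; 0.2226 < 1 ⇒ converges.

yes, ρ = 0.2226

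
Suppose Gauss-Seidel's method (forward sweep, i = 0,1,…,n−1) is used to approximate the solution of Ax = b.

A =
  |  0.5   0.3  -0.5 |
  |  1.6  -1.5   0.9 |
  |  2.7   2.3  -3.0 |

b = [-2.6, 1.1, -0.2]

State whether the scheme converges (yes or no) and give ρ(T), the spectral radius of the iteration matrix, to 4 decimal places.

no, ρ = 1.2858

A = D + L + U where D = diag(0.5, -1.5, -3).
GS T = -(D+L)⁻¹U: row 0 first, T[0,1] = -(0.3)/(0.5) = -0.6000; later rows by forward substitution.
  T[0,:] = [+0.0000 -0.6000 +1.0000]
  T[1,:] = [+0.0000 -0.6400 +1.6667]
  T[2,:] = [+0.0000 -1.0307 +2.1778]
moduli |λ_i(T)| = 1.2858, 0.2520, 0.0000.
ρ = 1.2858; 1.2858 > 1, so it fails to converge.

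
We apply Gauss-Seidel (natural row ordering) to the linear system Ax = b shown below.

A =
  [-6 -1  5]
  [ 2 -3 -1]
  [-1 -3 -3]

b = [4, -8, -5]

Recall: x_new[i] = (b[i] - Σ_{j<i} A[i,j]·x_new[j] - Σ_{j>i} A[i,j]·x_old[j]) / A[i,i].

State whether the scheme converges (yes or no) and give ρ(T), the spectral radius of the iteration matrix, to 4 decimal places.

Write A = D+L+U with D = diag(-6, -3, -3).
Gauss-Seidel: T = -(D+L)⁻¹U, row 0 first, T[0,2] = -(5)/(-6) = +0.8333; later rows by forward substitution.
  T[0,:] = [+0.0000, -0.1667, +0.8333]
  T[1,:] = [+0.0000, -0.1111, +0.2222]
  T[2,:] = [+0.0000, +0.1667, -0.5000]
moduli |λ_i(T)| = 0.5791, 0.0320, 0.0000.
ρ = 0.5791; 0.5791 < 1, so it converges for any x₀.

yes, ρ = 0.5791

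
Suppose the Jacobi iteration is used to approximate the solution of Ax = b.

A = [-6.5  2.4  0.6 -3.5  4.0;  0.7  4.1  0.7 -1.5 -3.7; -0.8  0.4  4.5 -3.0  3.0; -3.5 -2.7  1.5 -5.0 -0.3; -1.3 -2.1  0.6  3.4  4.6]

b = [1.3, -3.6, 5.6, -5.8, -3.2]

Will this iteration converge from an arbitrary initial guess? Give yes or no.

no

A = D + L + U where D = diag(-6.5, 4.1, 4.5, -5, 4.6).
Jacobi T = -D⁻¹(L+U): T[4,2] = -(0.6)/(4.6) = -0.1304; T[4,4] = 0.
  T[0,:] = [+0.0000 +0.3692 +0.0923 -0.5385 +0.6154]
  T[1,:] = [-0.1707 +0.0000 -0.1707 +0.3659 +0.9024]
  T[2,:] = [+0.1778 -0.0889 +0.0000 +0.6667 -0.6667]
  T[3,:] = [-0.7000 -0.5400 +0.3000 +0.0000 -0.0600]
  T[4,:] = [+0.2826 +0.4565 -0.1304 -0.7391 +0.0000]
|roots of det(T-λI)|: 1.2832, 0.7831, 0.7831, 0.1770, 0.1770.
ρ = 1.2832; 1.2832 > 1 ⇒ diverges.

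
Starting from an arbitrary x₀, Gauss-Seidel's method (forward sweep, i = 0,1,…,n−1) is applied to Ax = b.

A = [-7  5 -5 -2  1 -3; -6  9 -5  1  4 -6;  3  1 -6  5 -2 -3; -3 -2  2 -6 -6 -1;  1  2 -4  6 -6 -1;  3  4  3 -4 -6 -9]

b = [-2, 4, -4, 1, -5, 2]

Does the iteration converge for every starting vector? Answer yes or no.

A = D + L + U where D = diag(-7, 9, -6, -6, -6, -9).
T_GS = -(D+L)⁻¹U: row 0 first, T[0,1] = -(5)/(-7) = +0.7143; later rows by forward substitution.
  T[0,:] = [+0.0000 +0.7143 -0.7143 -0.2857 +0.1429 -0.4286]
  T[1,:] = [+0.0000 +0.4762 +0.0794 -0.3016 -0.3492 +0.3810]
  T[2,:] = [+0.0000 +0.4365 -0.3439 +0.6402 -0.3201 -0.6508]
  T[3,:] = [+0.0000 -0.3704 +0.2160 +0.4568 -1.0617 -0.2963]
  T[4,:] = [+0.0000 -0.3836 +0.3527 -0.1182 -0.9409 +0.0265]
  T[5,:] = [+0.0000 +1.0156 -0.6486 -0.1401 +0.8849 -0.0764]
|roots of det(T-λI)|: 1.5596, 1.1442, 0.4315, 0.3505, 0.0681, 0.0000.
spectral radius ρ = 1.5596; 1.5596 > 1 ⇒ diverges.

no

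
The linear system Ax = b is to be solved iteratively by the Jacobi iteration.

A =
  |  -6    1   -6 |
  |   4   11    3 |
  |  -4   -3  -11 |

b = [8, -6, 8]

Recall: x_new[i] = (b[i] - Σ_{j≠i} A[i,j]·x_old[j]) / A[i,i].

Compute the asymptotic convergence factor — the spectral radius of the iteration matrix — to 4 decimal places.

A = D + L + U where D = diag(-6, 11, -11).
Jacobi T = -D⁻¹(L+U): T[1,2] = -(3)/(11) = -0.2727; T[1,1] = 0.
  T[0,:] = [+0.0000  +0.1667  -1.0000]
  T[1,:] = [-0.3636  +0.0000  -0.2727]
  T[2,:] = [-0.3636  -0.2727  +0.0000]
moduli |λ_i(T)| = 0.7035, 0.4308, 0.2727.
spectral radius ρ = 0.7035; 0.7035 < 1: convergent.

0.7035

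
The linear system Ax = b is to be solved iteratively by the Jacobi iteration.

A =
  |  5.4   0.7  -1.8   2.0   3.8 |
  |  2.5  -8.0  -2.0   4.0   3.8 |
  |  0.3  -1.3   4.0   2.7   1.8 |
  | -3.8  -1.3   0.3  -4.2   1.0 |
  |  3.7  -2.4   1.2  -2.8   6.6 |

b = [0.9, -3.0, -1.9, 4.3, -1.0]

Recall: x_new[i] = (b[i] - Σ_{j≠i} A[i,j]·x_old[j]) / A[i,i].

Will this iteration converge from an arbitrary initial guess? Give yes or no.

A = D + L + U where D = diag(5.4, -8, 4, -4.2, 6.6).
T_J = -D⁻¹(L+U): T[1,2] = -(-2)/(-8) = -0.2500; T[1,1] = 0.
  T[0,:] = [+0.0000  -0.1296  +0.3333  -0.3704  -0.7037]
  T[1,:] = [+0.3125  +0.0000  -0.2500  +0.5000  +0.4750]
  T[2,:] = [-0.0750  +0.3250  +0.0000  -0.6750  -0.4500]
  T[3,:] = [-0.9048  -0.3095  +0.0714  +0.0000  +0.2381]
  T[4,:] = [-0.5606  +0.3636  -0.1818  +0.4242  +0.0000]
eigenvalue magnitudes: 1.2223, 0.6515, 0.5908, 0.5908, 0.0761.
ρ = 1.2223; 1.2223 > 1: divergent.

no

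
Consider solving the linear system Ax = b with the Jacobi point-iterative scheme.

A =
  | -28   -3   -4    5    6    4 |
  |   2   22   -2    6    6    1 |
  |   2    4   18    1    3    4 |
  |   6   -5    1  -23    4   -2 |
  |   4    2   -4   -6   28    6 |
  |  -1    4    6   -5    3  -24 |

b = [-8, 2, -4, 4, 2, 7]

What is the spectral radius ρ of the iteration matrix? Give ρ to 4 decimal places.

0.5149

Write A = D+L+U with D = diag(-28, 22, 18, -23, 28, -24).
Jacobi: T = -D⁻¹(L+U), T[5,4] = -(3)/(-24) = +0.1250; T[5,5] = 0.
  T[0,:] = [+0.0000  -0.1071  -0.1429  +0.1786  +0.2143  +0.1429]
  T[1,:] = [-0.0909  +0.0000  +0.0909  -0.2727  -0.2727  -0.0455]
  T[2,:] = [-0.1111  -0.2222  +0.0000  -0.0556  -0.1667  -0.2222]
  T[3,:] = [+0.2609  -0.2174  +0.0435  +0.0000  +0.1739  -0.0870]
  T[4,:] = [-0.1429  -0.0714  +0.1429  +0.2143  +0.0000  -0.2143]
  T[5,:] = [-0.0417  +0.1667  +0.2500  -0.2083  +0.1250  +0.0000]
|eigenvalues of T|: 0.5149, 0.3731, 0.3731, 0.2055, 0.1477, 0.1477.
ρ(T) = max|λ| = 0.5149; 0.5149 < 1 ⇒ converges.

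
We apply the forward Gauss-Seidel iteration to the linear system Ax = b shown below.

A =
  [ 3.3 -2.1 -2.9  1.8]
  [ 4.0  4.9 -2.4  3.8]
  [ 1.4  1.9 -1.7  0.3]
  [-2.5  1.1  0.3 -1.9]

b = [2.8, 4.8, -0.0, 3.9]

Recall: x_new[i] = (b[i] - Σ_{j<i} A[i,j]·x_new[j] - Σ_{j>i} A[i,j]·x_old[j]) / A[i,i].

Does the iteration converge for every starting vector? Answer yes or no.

Write A = D+L+U with D = diag(3.3, 4.9, -1.7, -1.9).
GS T = -(D+L)⁻¹U: row 0 first, T[0,1] = -(-2.1)/(3.3) = +0.6364; later rows by forward substitution.
  T[0,:] = [+0.0000 +0.6364 +0.8788 -0.5455]
  T[1,:] = [+0.0000 -0.5195 -0.2276 -0.3302]
  T[2,:] = [+0.0000 -0.0565 +0.4694 -0.6418]
  T[3,:] = [+0.0000 -1.1470 -1.2139 +0.4252]
eigenvalue magnitudes: 1.3786, 1.0534, 0.0498, 0.0000.
ρ(T) = max|λ| = 1.3786; 1.3786 > 1 ⇒ diverges.

no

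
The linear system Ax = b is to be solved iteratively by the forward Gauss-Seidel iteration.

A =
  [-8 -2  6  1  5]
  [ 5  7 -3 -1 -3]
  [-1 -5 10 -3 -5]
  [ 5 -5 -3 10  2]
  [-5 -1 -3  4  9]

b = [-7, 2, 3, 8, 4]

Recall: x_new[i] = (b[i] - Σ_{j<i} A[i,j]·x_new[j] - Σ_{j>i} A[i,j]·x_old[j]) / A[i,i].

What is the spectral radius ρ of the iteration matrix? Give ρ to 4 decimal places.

0.8264

Let D = diag(-8, 7, 10, 10, 9); L, U the strict triangles.
T_GS = -(D+L)⁻¹U: row 0 first, T[0,3] = -(1)/(-8) = +0.1250; later rows by forward substitution.
  T[0,:] = [+0.0000, -0.2500, +0.7500, +0.1250, +0.6250]
  T[1,:] = [+0.0000, +0.1786, -0.1071, +0.0536, -0.0179]
  T[2,:] = [+0.0000, +0.0643, +0.0214, +0.3393, +0.5536]
  T[3,:] = [+0.0000, +0.2336, -0.4221, +0.0661, -0.3554]
  T[4,:] = [+0.0000, -0.2014, +0.5995, +0.1591, +0.6877]
|λ(T)| sorted: 0.8264, 0.2454, 0.2043, 0.0862, 0.0000.
spectral radius ρ = 0.8264; 0.8264 < 1, so it converges for any x₀.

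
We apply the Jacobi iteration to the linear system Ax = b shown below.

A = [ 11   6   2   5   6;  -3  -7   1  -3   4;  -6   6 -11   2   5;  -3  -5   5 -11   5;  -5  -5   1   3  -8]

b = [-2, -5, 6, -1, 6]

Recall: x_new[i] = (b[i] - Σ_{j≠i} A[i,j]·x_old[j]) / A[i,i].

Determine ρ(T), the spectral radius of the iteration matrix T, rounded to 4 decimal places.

1.1383

A = D + L + U where D = diag(11, -7, -11, -11, -8).
Jacobi: T = -D⁻¹(L+U), T[4,1] = -(-5)/(-8) = -0.6250; T[4,4] = 0.
  T[0,:] = [+0.0000  -0.5455  -0.1818  -0.4545  -0.5455]
  T[1,:] = [-0.4286  +0.0000  +0.1429  -0.4286  +0.5714]
  T[2,:] = [-0.5455  +0.5455  +0.0000  +0.1818  +0.4545]
  T[3,:] = [-0.2727  -0.4545  +0.4545  +0.0000  +0.4545]
  T[4,:] = [-0.6250  -0.6250  +0.1250  +0.3750  +0.0000]
moduli |λ_i(T)| = 1.1383, 0.7554, 0.7554, 0.2513, 0.2513.
spectral radius ρ = 1.1383; 1.1383 > 1 ⇒ diverges.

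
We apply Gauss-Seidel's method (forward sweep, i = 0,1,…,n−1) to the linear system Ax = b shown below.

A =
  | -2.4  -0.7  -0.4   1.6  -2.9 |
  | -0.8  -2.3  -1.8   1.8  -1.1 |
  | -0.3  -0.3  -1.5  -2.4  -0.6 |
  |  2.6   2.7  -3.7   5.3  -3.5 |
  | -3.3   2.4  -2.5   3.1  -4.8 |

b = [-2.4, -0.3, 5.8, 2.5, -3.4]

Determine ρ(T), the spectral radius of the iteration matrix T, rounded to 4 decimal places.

Diagonal D = diag(-2.4, -2.3, -1.5, 5.3, -4.8); L, U strict lower/upper.
GS T = -(D+L)⁻¹U: row 0 first, T[0,1] = -(-0.7)/(-2.4) = -0.2917; later rows by forward substitution.
  T[0,:] = [+0.0000  -0.2917  -0.1667  +0.6667  -1.2083]
  T[1,:] = [+0.0000  +0.1014  -0.7246  +0.5507  -0.0580]
  T[2,:] = [+0.0000  +0.0380  +0.1783  -1.8435  -0.1467]
  T[3,:] = [+0.0000  +0.1180  +0.5754  -1.8946  +1.1802]
  T[4,:] = [+0.0000  +0.3076  +0.0310  -0.4464  +1.6404]
eigenvalue magnitudes: 1.5912, 0.8301, 0.8301, 0.1512, 0.0000.
ρ = 1.5912; 1.5912 > 1: divergent.

1.5912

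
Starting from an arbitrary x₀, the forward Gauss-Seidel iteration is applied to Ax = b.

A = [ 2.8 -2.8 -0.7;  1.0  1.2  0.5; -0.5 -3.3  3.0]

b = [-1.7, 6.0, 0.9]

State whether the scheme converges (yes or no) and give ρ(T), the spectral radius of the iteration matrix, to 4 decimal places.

no, ρ = 1.4306

Write A = D+L+U with D = diag(2.8, 1.2, 3).
GS T = -(D+L)⁻¹U: row 0 first, T[0,2] = -(-0.7)/(2.8) = +0.2500; later rows by forward substitution.
  T[0,:] = [+0.0000 +1.0000 +0.2500]
  T[1,:] = [+0.0000 -0.8333 -0.6250]
  T[2,:] = [+0.0000 -0.7500 -0.6458]
|λ(T)| sorted: 1.4306, 0.0485, 0.0000.
ρ(T) = max|λ| = 1.4306; 1.4306 > 1: divergent.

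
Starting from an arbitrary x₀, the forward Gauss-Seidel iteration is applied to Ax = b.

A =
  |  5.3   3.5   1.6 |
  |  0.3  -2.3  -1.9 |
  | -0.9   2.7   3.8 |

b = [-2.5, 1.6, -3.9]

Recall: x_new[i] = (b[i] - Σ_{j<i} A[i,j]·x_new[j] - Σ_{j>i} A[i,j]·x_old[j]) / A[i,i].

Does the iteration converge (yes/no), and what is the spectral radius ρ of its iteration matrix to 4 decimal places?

Split A = D + L + U, D = diag(5.3, -2.3, 3.8).
GS T = -(D+L)⁻¹U: row 0 first, T[0,2] = -(1.6)/(5.3) = -0.3019; later rows by forward substitution.
  T[0,:] = [+0.0000 -0.6604 -0.3019]
  T[1,:] = [+0.0000 -0.0861 -0.8655]
  T[2,:] = [+0.0000 -0.0952 +0.5434]
moduli |λ_i(T)| = 0.6547, 0.1974, 0.0000.
ρ = 0.6547; 0.6547 < 1, so it converges for any x₀.

yes, ρ = 0.6547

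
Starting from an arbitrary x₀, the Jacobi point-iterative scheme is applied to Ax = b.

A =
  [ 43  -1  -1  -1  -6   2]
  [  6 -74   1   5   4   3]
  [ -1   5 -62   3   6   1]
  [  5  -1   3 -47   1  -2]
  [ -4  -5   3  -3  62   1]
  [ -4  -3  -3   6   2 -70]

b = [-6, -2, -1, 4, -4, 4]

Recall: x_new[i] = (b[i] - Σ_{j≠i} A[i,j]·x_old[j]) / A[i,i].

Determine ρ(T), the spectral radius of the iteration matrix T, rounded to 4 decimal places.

0.1875

Write A = D+L+U with D = diag(43, -74, -62, -47, 62, -70).
T_J = -D⁻¹(L+U): T[5,0] = -(-4)/(-70) = -0.0571; T[5,5] = 0.
  T[0,:] = [+0.0000  +0.0233  +0.0233  +0.0233  +0.1395  -0.0465]
  T[1,:] = [+0.0811  +0.0000  +0.0135  +0.0676  +0.0541  +0.0405]
  T[2,:] = [-0.0161  +0.0806  +0.0000  +0.0484  +0.0968  +0.0161]
  T[3,:] = [+0.1064  -0.0213  +0.0638  +0.0000  +0.0213  -0.0426]
  T[4,:] = [+0.0645  +0.0806  -0.0484  +0.0484  +0.0000  -0.0161]
  T[5,:] = [-0.0571  -0.0429  -0.0429  +0.0857  +0.0286  +0.0000]
|eigenvalues of T|: 0.1875, 0.1160, 0.1160, 0.0985, 0.0985, 0.0260.
ρ(T) = max|λ| = 0.1875; 0.1875 < 1: convergent.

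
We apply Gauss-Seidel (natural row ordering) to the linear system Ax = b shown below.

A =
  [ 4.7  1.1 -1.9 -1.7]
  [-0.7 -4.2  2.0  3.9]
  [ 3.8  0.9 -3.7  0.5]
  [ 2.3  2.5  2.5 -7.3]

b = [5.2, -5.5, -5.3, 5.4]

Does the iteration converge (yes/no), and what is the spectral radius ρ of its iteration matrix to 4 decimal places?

Write A = D+L+U with D = diag(4.7, -4.2, -3.7, -7.3).
GS T = -(D+L)⁻¹U: row 0 first, T[0,1] = -(1.1)/(4.7) = -0.2340; later rows by forward substitution.
  T[0,:] = [+0.0000  -0.2340  +0.4043  +0.3617]
  T[1,:] = [+0.0000  +0.0390  +0.4088  +0.8683]
  T[2,:] = [+0.0000  -0.2309  +0.5146  +0.7178]
  T[3,:] = [+0.0000  -0.1394  +0.4436  +0.6571]
|eigenvalues of T|: 0.8886, 0.3379, 0.0158, 0.0000.
spectral radius ρ = 0.8886; 0.8886 < 1, so it converges for any x₀.

yes, ρ = 0.8886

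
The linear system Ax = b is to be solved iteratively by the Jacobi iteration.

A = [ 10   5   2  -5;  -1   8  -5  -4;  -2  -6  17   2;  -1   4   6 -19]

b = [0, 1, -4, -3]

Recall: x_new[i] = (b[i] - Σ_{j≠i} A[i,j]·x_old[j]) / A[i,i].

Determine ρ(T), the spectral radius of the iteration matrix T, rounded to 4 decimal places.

0.5375

Diagonal D = diag(10, 8, 17, -19); L, U strict lower/upper.
Jacobi T = -D⁻¹(L+U): T[2,0] = -(-2)/(17) = +0.1176; T[2,2] = 0.
  T[0,:] = [+0.0000  -0.5000  -0.2000  +0.5000]
  T[1,:] = [+0.1250  +0.0000  +0.6250  +0.5000]
  T[2,:] = [+0.1176  +0.3529  +0.0000  -0.1176]
  T[3,:] = [-0.0526  +0.2105  +0.3158  +0.0000]
|eigenvalues of T|: 0.5375, 0.3947, 0.2370, 0.2370.
ρ(T) = max|λ| = 0.5375; 0.5375 < 1: convergent.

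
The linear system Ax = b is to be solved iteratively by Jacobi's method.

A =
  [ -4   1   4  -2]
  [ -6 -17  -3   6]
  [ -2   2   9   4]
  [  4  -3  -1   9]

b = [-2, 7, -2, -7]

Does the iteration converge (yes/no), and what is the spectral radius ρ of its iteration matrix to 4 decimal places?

yes, ρ = 0.9134

A = D + L + U where D = diag(-4, -17, 9, 9).
Jacobi T = -D⁻¹(L+U): T[2,3] = -(4)/(9) = -0.4444; T[2,2] = 0.
  T[0,:] = [+0.0000 +0.2500 +1.0000 -0.5000]
  T[1,:] = [-0.3529 +0.0000 -0.1765 +0.3529]
  T[2,:] = [+0.2222 -0.2222 +0.0000 -0.4444]
  T[3,:] = [-0.4444 +0.3333 +0.1111 +0.0000]
|λ(T)| sorted: 0.9134, 0.4682, 0.4682, 0.2176.
ρ(T) = max|λ| = 0.9134; 0.9134 < 1: convergent.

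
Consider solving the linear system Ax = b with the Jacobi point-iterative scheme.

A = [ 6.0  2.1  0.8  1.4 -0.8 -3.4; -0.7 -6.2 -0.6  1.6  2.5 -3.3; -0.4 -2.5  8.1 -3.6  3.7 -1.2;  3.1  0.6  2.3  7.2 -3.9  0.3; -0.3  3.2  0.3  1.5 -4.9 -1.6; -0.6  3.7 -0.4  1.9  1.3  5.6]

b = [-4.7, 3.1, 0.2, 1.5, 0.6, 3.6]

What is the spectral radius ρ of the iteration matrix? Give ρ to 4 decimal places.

Split A = D + L + U, D = diag(6, -6.2, 8.1, 7.2, -4.9, 5.6).
T_J = -D⁻¹(L+U): T[2,1] = -(-2.5)/(8.1) = +0.3086; T[2,2] = 0.
  T[0,:] = [+0.0000  -0.3500  -0.1333  -0.2333  +0.1333  +0.5667]
  T[1,:] = [-0.1129  +0.0000  -0.0968  +0.2581  +0.4032  -0.5323]
  T[2,:] = [+0.0494  +0.3086  +0.0000  +0.4444  -0.4568  +0.1481]
  T[3,:] = [-0.4306  -0.0833  -0.3194  +0.0000  +0.5417  -0.0417]
  T[4,:] = [-0.0612  +0.6531  +0.0612  +0.3061  +0.0000  -0.3265]
  T[5,:] = [+0.1071  -0.6607  +0.0714  -0.3393  -0.2321  +0.0000]
moduli |λ_i(T)| = 1.2165, 0.6082, 0.5027, 0.5027, 0.0435, 0.0228.
ρ(T) = max|λ| = 1.2165; 1.2165 > 1, so it fails to converge.

1.2165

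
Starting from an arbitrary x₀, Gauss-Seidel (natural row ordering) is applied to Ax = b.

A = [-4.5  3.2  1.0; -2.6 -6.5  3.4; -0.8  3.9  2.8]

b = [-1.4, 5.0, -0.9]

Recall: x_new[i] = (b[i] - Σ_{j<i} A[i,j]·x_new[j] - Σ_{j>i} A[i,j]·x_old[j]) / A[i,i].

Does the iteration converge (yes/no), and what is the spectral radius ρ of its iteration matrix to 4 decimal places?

Write A = D+L+U with D = diag(-4.5, -6.5, 2.8).
Gauss-Seidel: T = -(D+L)⁻¹U, row 0 first, T[0,1] = -(3.2)/(-4.5) = +0.7111; later rows by forward substitution.
  T[0,:] = [+0.0000 +0.7111 +0.2222]
  T[1,:] = [+0.0000 -0.2844 +0.4342]
  T[2,:] = [+0.0000 +0.5994 -0.5413]
moduli |λ_i(T)| = 0.9389, 0.1132, 0.0000.
ρ(T) = max|λ| = 0.9389; 0.9389 < 1: convergent.

yes, ρ = 0.9389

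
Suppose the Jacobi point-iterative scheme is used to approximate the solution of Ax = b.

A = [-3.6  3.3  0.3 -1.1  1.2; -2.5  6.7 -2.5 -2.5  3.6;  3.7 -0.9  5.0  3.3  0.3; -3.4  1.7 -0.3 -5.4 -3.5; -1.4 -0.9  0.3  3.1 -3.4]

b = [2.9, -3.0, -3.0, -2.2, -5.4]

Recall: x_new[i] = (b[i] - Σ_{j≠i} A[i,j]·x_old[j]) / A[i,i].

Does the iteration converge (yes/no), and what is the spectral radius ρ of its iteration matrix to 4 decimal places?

Split A = D + L + U, D = diag(-3.6, 6.7, 5, -5.4, -3.4).
Jacobi: T = -D⁻¹(L+U), T[2,4] = -(0.3)/(5) = -0.0600; T[2,2] = 0.
  T[0,:] = [+0.0000 +0.9167 +0.0833 -0.3056 +0.3333]
  T[1,:] = [+0.3731 +0.0000 +0.3731 +0.3731 -0.5373]
  T[2,:] = [-0.7400 +0.1800 +0.0000 -0.6600 -0.0600]
  T[3,:] = [-0.6296 +0.3148 -0.0556 +0.0000 -0.6481]
  T[4,:] = [-0.4118 -0.2647 +0.0882 +0.9118 +0.0000]
moduli |λ_i(T)| = 1.1960, 0.9070, 0.9070, 0.5273, 0.5273.
spectral radius ρ = 1.1960; 1.1960 > 1 ⇒ diverges.

no, ρ = 1.1960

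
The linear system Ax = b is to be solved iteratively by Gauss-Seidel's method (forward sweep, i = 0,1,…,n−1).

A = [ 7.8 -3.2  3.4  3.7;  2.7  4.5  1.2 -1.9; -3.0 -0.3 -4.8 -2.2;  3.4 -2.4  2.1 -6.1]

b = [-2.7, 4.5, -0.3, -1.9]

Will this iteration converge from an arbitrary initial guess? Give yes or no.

yes

Write A = D+L+U with D = diag(7.8, 4.5, -4.8, -6.1).
GS T = -(D+L)⁻¹U: row 0 first, T[0,2] = -(3.4)/(7.8) = -0.4359; later rows by forward substitution.
  T[0,:] = [+0.0000  +0.4103  -0.4359  -0.4744]
  T[1,:] = [+0.0000  -0.2462  -0.0051  +0.7068]
  T[2,:] = [+0.0000  -0.2410  +0.2728  -0.2060]
  T[3,:] = [+0.0000  +0.2425  -0.1470  -0.6134]
moduli |λ_i(T)| = 0.8771, 0.3752, 0.0849, 0.0000.
ρ = 0.8771; 0.8771 < 1, so it converges for any x₀.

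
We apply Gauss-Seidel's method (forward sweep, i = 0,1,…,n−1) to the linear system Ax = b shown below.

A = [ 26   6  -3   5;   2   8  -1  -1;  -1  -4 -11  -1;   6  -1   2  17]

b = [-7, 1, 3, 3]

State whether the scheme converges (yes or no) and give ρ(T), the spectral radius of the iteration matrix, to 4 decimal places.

Write A = D+L+U with D = diag(26, 8, -11, 17).
GS T = -(D+L)⁻¹U: row 0 first, T[0,2] = -(-3)/(26) = +0.1154; later rows by forward substitution.
  T[0,:] = [+0.0000, -0.2308, +0.1154, -0.1923]
  T[1,:] = [+0.0000, +0.0577, +0.0962, +0.1731]
  T[2,:] = [+0.0000, +0.0000, -0.0455, -0.1364]
  T[3,:] = [+0.0000, +0.0848, -0.0297, +0.0941]
|λ(T)| sorted: 0.1877, 0.1218, 0.0405, 0.0000.
ρ(T) = max|λ| = 0.1877; 0.1877 < 1, so it converges for any x₀.

yes, ρ = 0.1877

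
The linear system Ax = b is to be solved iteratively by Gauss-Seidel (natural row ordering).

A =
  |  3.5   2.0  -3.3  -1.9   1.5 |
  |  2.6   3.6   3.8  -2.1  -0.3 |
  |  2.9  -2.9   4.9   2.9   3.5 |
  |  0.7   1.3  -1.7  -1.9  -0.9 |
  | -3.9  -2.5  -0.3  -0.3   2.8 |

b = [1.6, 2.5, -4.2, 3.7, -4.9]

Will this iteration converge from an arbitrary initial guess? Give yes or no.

Let D = diag(3.5, 3.6, 4.9, -1.9, 2.8); L, U the strict triangles.
GS T = -(D+L)⁻¹U: row 0 first, T[0,4] = -(1.5)/(3.5) = -0.4286; later rows by forward substitution.
  T[0,:] = [+0.0000  -0.5714  +0.9429  +0.5429  -0.4286]
  T[1,:] = [+0.0000  +0.4127  -1.7365  +0.1913  +0.3929]
  T[2,:] = [+0.0000  +0.5824  -1.5857  -0.7999  -0.2281]
  T[3,:] = [+0.0000  -0.4493  +0.5781  +1.0466  -0.1587]
  T[4,:] = [+0.0000  -0.4132  -0.3452  +0.9533  -0.2876]
eigenvalue magnitudes: 1.2318, 0.9054, 0.9054, 0.2332, 0.0000.
ρ(T) = max|λ| = 1.2318; 1.2318 > 1: divergent.

no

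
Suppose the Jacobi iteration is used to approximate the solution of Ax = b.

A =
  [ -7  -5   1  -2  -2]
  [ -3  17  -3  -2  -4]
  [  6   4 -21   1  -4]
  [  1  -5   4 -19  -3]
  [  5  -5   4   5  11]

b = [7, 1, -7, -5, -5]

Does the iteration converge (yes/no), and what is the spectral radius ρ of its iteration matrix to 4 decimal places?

yes, ρ = 0.6057

A = D + L + U where D = diag(-7, 17, -21, -19, 11).
Jacobi T = -D⁻¹(L+U): T[4,1] = -(-5)/(11) = +0.4545; T[4,4] = 0.
  T[0,:] = [+0.0000 -0.7143 +0.1429 -0.2857 -0.2857]
  T[1,:] = [+0.1765 +0.0000 +0.1765 +0.1176 +0.2353]
  T[2,:] = [+0.2857 +0.1905 +0.0000 +0.0476 -0.1905]
  T[3,:] = [+0.0526 -0.2632 +0.2105 +0.0000 -0.1579]
  T[4,:] = [-0.4545 +0.4545 -0.3636 -0.4545 +0.0000]
|λ(T)| sorted: 0.6057, 0.4609, 0.4609, 0.2178, 0.2178.
spectral radius ρ = 0.6057; 0.6057 < 1: convergent.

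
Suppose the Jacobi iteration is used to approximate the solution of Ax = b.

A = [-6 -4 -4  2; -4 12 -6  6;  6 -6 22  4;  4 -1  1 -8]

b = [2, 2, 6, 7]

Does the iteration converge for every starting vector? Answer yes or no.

Split A = D + L + U, D = diag(-6, 12, 22, -8).
Jacobi: T = -D⁻¹(L+U), T[0,3] = -(2)/(-6) = +0.3333; T[0,0] = 0.
  T[0,:] = [+0.0000  -0.6667  -0.6667  +0.3333]
  T[1,:] = [+0.3333  +0.0000  +0.5000  -0.5000]
  T[2,:] = [-0.2727  +0.2727  +0.0000  -0.1818]
  T[3,:] = [+0.5000  -0.1250  +0.1250  +0.0000]
|roots of det(T-λI)|: 0.7962, 0.4776, 0.4776, 0.1634.
ρ = 0.7962; 0.7962 < 1, so it converges for any x₀.

yes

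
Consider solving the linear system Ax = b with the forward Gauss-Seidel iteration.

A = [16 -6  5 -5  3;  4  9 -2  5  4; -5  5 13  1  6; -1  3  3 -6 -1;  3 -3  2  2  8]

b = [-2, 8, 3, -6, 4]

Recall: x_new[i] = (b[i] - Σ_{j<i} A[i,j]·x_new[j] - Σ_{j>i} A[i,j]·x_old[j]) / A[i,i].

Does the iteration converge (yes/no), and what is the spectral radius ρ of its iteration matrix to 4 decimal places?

Write A = D+L+U with D = diag(16, 9, 13, -6, 8).
T_GS = -(D+L)⁻¹U: row 0 first, T[0,4] = -(3)/(16) = -0.1875; later rows by forward substitution.
  T[0,:] = [+0.0000, +0.3750, -0.3125, +0.3125, -0.1875]
  T[1,:] = [+0.0000, -0.1667, +0.3611, -0.6944, -0.3611]
  T[2,:] = [+0.0000, +0.2083, -0.2591, +0.3104, -0.3948]
  T[3,:] = [+0.0000, -0.0417, +0.1031, -0.2441, -0.5134]
  T[4,:] = [+0.0000, -0.2448, +0.2916, -0.3942, +0.1619]
|eigenvalues of T|: 0.8586, 0.1953, 0.1695, 0.0141, 0.0000.
ρ = 0.8586; 0.8586 < 1: convergent.

yes, ρ = 0.8586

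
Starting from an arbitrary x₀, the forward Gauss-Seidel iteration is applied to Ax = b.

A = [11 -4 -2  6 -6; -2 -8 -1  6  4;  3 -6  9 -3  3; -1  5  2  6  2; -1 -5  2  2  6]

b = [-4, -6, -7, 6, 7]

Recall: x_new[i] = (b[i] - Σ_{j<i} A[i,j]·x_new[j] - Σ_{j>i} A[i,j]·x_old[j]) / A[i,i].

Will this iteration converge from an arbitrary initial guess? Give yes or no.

no

Write A = D+L+U with D = diag(11, -8, 9, 6, 6).
Gauss-Seidel: T = -(D+L)⁻¹U, row 0 first, T[0,1] = -(-4)/(11) = +0.3636; later rows by forward substitution.
  T[0,:] = [+0.0000 +0.3636 +0.1818 -0.5455 +0.5455]
  T[1,:] = [+0.0000 -0.0909 -0.1705 +0.8864 +0.3636]
  T[2,:] = [+0.0000 -0.1818 -0.1742 +1.1061 -0.2727]
  T[3,:] = [+0.0000 +0.1970 +0.2304 -1.1982 -0.4545]
  T[4,:] = [+0.0000 -0.0202 -0.1305 +0.6785 +0.6364]
|eigenvalues of T|: 1.4031, 0.5201, 0.0340, 0.0340, 0.0000.
ρ = 1.4031; 1.4031 > 1: divergent.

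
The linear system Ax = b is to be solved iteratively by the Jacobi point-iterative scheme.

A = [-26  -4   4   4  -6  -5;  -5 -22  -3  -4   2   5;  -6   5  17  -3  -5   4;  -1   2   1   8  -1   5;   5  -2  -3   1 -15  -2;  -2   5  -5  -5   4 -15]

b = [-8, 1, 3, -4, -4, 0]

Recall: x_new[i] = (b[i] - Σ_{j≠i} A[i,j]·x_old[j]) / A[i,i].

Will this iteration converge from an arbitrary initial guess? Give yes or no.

Write A = D+L+U with D = diag(-26, -22, 17, 8, -15, -15).
Jacobi T = -D⁻¹(L+U): T[3,5] = -(5)/(8) = -0.6250; T[3,3] = 0.
  T[0,:] = [+0.0000 -0.1538 +0.1538 +0.1538 -0.2308 -0.1923]
  T[1,:] = [-0.2273 +0.0000 -0.1364 -0.1818 +0.0909 +0.2273]
  T[2,:] = [+0.3529 -0.2941 +0.0000 +0.1765 +0.2941 -0.2353]
  T[3,:] = [+0.1250 -0.2500 -0.1250 +0.0000 +0.1250 -0.6250]
  T[4,:] = [+0.3333 -0.1333 -0.2000 +0.0667 +0.0000 -0.1333]
  T[5,:] = [-0.1333 +0.3333 -0.3333 -0.3333 +0.2667 +0.0000]
eigenvalue magnitudes: 0.8810, 0.4277, 0.3756, 0.3756, 0.2090, 0.0230.
ρ(T) = max|λ| = 0.8810; 0.8810 < 1, so it converges for any x₀.

yes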